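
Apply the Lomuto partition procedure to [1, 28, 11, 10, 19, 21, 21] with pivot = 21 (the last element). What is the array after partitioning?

Lomuto partition with pivot = 21:

Initial array: [1, 28, 11, 10, 19, 21, 21]

arr[0]=1 <= 21: swap with position 0, array becomes [1, 28, 11, 10, 19, 21, 21]
arr[1]=28 > 21: no swap
arr[2]=11 <= 21: swap with position 1, array becomes [1, 11, 28, 10, 19, 21, 21]
arr[3]=10 <= 21: swap with position 2, array becomes [1, 11, 10, 28, 19, 21, 21]
arr[4]=19 <= 21: swap with position 3, array becomes [1, 11, 10, 19, 28, 21, 21]
arr[5]=21 <= 21: swap with position 4, array becomes [1, 11, 10, 19, 21, 28, 21]

Place pivot at position 5: [1, 11, 10, 19, 21, 21, 28]
Pivot position: 5

After partitioning with pivot 21, the array becomes [1, 11, 10, 19, 21, 21, 28]. The pivot is placed at index 5. All elements to the left of the pivot are <= 21, and all elements to the right are > 21.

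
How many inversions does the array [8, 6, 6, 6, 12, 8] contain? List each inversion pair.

Finding inversions in [8, 6, 6, 6, 12, 8]:

(0, 1): arr[0]=8 > arr[1]=6
(0, 2): arr[0]=8 > arr[2]=6
(0, 3): arr[0]=8 > arr[3]=6
(4, 5): arr[4]=12 > arr[5]=8

Total inversions: 4

The array has 4 inversion(s): (0,1), (0,2), (0,3), (4,5). Each pair (i,j) satisfies i < j and arr[i] > arr[j].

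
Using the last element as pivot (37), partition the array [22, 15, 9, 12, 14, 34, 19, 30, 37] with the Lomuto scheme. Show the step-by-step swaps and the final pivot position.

Lomuto partition with pivot = 37:

Initial array: [22, 15, 9, 12, 14, 34, 19, 30, 37]

arr[0]=22 <= 37: swap with position 0, array becomes [22, 15, 9, 12, 14, 34, 19, 30, 37]
arr[1]=15 <= 37: swap with position 1, array becomes [22, 15, 9, 12, 14, 34, 19, 30, 37]
arr[2]=9 <= 37: swap with position 2, array becomes [22, 15, 9, 12, 14, 34, 19, 30, 37]
arr[3]=12 <= 37: swap with position 3, array becomes [22, 15, 9, 12, 14, 34, 19, 30, 37]
arr[4]=14 <= 37: swap with position 4, array becomes [22, 15, 9, 12, 14, 34, 19, 30, 37]
arr[5]=34 <= 37: swap with position 5, array becomes [22, 15, 9, 12, 14, 34, 19, 30, 37]
arr[6]=19 <= 37: swap with position 6, array becomes [22, 15, 9, 12, 14, 34, 19, 30, 37]
arr[7]=30 <= 37: swap with position 7, array becomes [22, 15, 9, 12, 14, 34, 19, 30, 37]

Place pivot at position 8: [22, 15, 9, 12, 14, 34, 19, 30, 37]
Pivot position: 8

After partitioning with pivot 37, the array becomes [22, 15, 9, 12, 14, 34, 19, 30, 37]. The pivot is placed at index 8. All elements to the left of the pivot are <= 37, and all elements to the right are > 37.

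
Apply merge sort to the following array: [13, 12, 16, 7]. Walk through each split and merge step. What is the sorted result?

Merge sort trace:

Split: [13, 12, 16, 7] -> [13, 12] and [16, 7]
  Split: [13, 12] -> [13] and [12]
  Merge: [13] + [12] -> [12, 13]
  Split: [16, 7] -> [16] and [7]
  Merge: [16] + [7] -> [7, 16]
Merge: [12, 13] + [7, 16] -> [7, 12, 13, 16]

Final sorted array: [7, 12, 13, 16]

The merge sort proceeds by recursively splitting the array and merging sorted halves.
After all merges, the sorted array is [7, 12, 13, 16].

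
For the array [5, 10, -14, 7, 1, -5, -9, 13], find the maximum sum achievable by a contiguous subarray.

Using Kadane's algorithm on [5, 10, -14, 7, 1, -5, -9, 13]:

Scanning through the array:
Position 1 (value 10): max_ending_here = 15, max_so_far = 15
Position 2 (value -14): max_ending_here = 1, max_so_far = 15
Position 3 (value 7): max_ending_here = 8, max_so_far = 15
Position 4 (value 1): max_ending_here = 9, max_so_far = 15
Position 5 (value -5): max_ending_here = 4, max_so_far = 15
Position 6 (value -9): max_ending_here = -5, max_so_far = 15
Position 7 (value 13): max_ending_here = 13, max_so_far = 15

Maximum subarray: [5, 10]
Maximum sum: 15

The maximum subarray is [5, 10] with sum 15. This subarray runs from index 0 to index 1.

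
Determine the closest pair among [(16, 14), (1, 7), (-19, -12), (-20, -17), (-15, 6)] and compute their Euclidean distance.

Computing all pairwise distances among 5 points:

d((16, 14), (1, 7)) = 16.5529
d((16, 14), (-19, -12)) = 43.6005
d((16, 14), (-20, -17)) = 47.5079
d((16, 14), (-15, 6)) = 32.0156
d((1, 7), (-19, -12)) = 27.5862
d((1, 7), (-20, -17)) = 31.8904
d((1, 7), (-15, 6)) = 16.0312
d((-19, -12), (-20, -17)) = 5.099 <-- minimum
d((-19, -12), (-15, 6)) = 18.4391
d((-20, -17), (-15, 6)) = 23.5372

Closest pair: (-19, -12) and (-20, -17) with distance 5.099

The closest pair is (-19, -12) and (-20, -17) with Euclidean distance 5.099. For 5 points, brute-force pairwise comparison is shown above. For large n, the divide-and-conquer algorithm (sort by x, recurse on halves, check the dividing strip) achieves O(n log n).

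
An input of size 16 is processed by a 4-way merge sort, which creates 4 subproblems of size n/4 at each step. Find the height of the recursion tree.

For divide and conquer with division factor 4:

Problem sizes at each level:
Level 0: 16
Level 1: 4
Level 2: 1

The root is level 0 and the size-1 base case is level 2 (the tree spans levels 0 through 2, i.e. 3 levels counting the root), so the depth is the number of divisions: log_4(16) = 2

The recursion tree depth is log_4(16) = 2. At each level, the problem size is divided by 4, so it takes 2 divisions to reduce to a base case of size 1. The algorithm makes 4 recursive calls at each level.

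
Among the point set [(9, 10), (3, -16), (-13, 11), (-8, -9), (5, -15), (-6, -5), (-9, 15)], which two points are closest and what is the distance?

Computing all pairwise distances among 7 points:

d((9, 10), (3, -16)) = 26.6833
d((9, 10), (-13, 11)) = 22.0227
d((9, 10), (-8, -9)) = 25.4951
d((9, 10), (5, -15)) = 25.318
d((9, 10), (-6, -5)) = 21.2132
d((9, 10), (-9, 15)) = 18.6815
d((3, -16), (-13, 11)) = 31.3847
d((3, -16), (-8, -9)) = 13.0384
d((3, -16), (5, -15)) = 2.2361 <-- minimum
d((3, -16), (-6, -5)) = 14.2127
d((3, -16), (-9, 15)) = 33.2415
d((-13, 11), (-8, -9)) = 20.6155
d((-13, 11), (5, -15)) = 31.6228
d((-13, 11), (-6, -5)) = 17.4642
d((-13, 11), (-9, 15)) = 5.6569
d((-8, -9), (5, -15)) = 14.3178
d((-8, -9), (-6, -5)) = 4.4721
d((-8, -9), (-9, 15)) = 24.0208
d((5, -15), (-6, -5)) = 14.8661
d((5, -15), (-9, 15)) = 33.1059
d((-6, -5), (-9, 15)) = 20.2237

Closest pair: (3, -16) and (5, -15) with distance 2.2361

The closest pair is (3, -16) and (5, -15) with Euclidean distance 2.2361. For 7 points, brute-force pairwise comparison is shown above. For large n, the divide-and-conquer algorithm (sort by x, recurse on halves, check the dividing strip) achieves O(n log n).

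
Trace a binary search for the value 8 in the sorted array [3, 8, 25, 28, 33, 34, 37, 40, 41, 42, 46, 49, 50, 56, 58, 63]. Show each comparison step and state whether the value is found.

Binary search for 8 in [3, 8, 25, 28, 33, 34, 37, 40, 41, 42, 46, 49, 50, 56, 58, 63]:

lo=0, hi=15, mid=7, arr[mid]=40 -> 40 > 8, search left half
lo=0, hi=6, mid=3, arr[mid]=28 -> 28 > 8, search left half
lo=0, hi=2, mid=1, arr[mid]=8 -> Found target at index 1!

Binary search finds 8 at index 1 after 3 comparisons. The search repeatedly halves the search space by comparing with the middle element.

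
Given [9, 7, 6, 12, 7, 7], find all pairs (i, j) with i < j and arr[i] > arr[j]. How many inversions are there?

Finding inversions in [9, 7, 6, 12, 7, 7]:

(0, 1): arr[0]=9 > arr[1]=7
(0, 2): arr[0]=9 > arr[2]=6
(0, 4): arr[0]=9 > arr[4]=7
(0, 5): arr[0]=9 > arr[5]=7
(1, 2): arr[1]=7 > arr[2]=6
(3, 4): arr[3]=12 > arr[4]=7
(3, 5): arr[3]=12 > arr[5]=7

Total inversions: 7

The array has 7 inversion(s): (0,1), (0,2), (0,4), (0,5), (1,2), (3,4), (3,5). Each pair (i,j) satisfies i < j and arr[i] > arr[j].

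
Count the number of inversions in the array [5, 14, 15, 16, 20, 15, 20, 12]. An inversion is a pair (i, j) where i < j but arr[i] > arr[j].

Finding inversions in [5, 14, 15, 16, 20, 15, 20, 12]:

(1, 7): arr[1]=14 > arr[7]=12
(2, 7): arr[2]=15 > arr[7]=12
(3, 5): arr[3]=16 > arr[5]=15
(3, 7): arr[3]=16 > arr[7]=12
(4, 5): arr[4]=20 > arr[5]=15
(4, 7): arr[4]=20 > arr[7]=12
(5, 7): arr[5]=15 > arr[7]=12
(6, 7): arr[6]=20 > arr[7]=12

Total inversions: 8

The array has 8 inversion(s): (1,7), (2,7), (3,5), (3,7), (4,5), (4,7), (5,7), (6,7). Each pair (i,j) satisfies i < j and arr[i] > arr[j].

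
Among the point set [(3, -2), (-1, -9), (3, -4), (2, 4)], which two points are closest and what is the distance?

Computing all pairwise distances among 4 points:

d((3, -2), (-1, -9)) = 8.0623
d((3, -2), (3, -4)) = 2.0 <-- minimum
d((3, -2), (2, 4)) = 6.0828
d((-1, -9), (3, -4)) = 6.4031
d((-1, -9), (2, 4)) = 13.3417
d((3, -4), (2, 4)) = 8.0623

Closest pair: (3, -2) and (3, -4) with distance 2.0

The closest pair is (3, -2) and (3, -4) with Euclidean distance 2.0. For 4 points, brute-force pairwise comparison is shown above. For large n, the divide-and-conquer algorithm (sort by x, recurse on halves, check the dividing strip) achieves O(n log n).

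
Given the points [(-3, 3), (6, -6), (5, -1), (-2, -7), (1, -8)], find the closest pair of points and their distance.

Computing all pairwise distances among 5 points:

d((-3, 3), (6, -6)) = 12.7279
d((-3, 3), (5, -1)) = 8.9443
d((-3, 3), (-2, -7)) = 10.0499
d((-3, 3), (1, -8)) = 11.7047
d((6, -6), (5, -1)) = 5.099
d((6, -6), (-2, -7)) = 8.0623
d((6, -6), (1, -8)) = 5.3852
d((5, -1), (-2, -7)) = 9.2195
d((5, -1), (1, -8)) = 8.0623
d((-2, -7), (1, -8)) = 3.1623 <-- minimum

Closest pair: (-2, -7) and (1, -8) with distance 3.1623

The closest pair is (-2, -7) and (1, -8) with Euclidean distance 3.1623. For 5 points, brute-force pairwise comparison is shown above. For large n, the divide-and-conquer algorithm (sort by x, recurse on halves, check the dividing strip) achieves O(n log n).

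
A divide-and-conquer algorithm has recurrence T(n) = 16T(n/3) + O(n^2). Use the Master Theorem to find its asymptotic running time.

Master Theorem for T(n) = 16T(n/3) + O(n^2):

a = 16, b = 3, c = 2
log_b(a) = log_3(16) = 2.5237

Case 1: c = 2 < log_3(16) = 2.5237
T(n) = O(n^(log_3 16))

For T(n) = 16T(n/3) + O(n^2): log_3(16) = 2.5237. This is Case 1 of the Master Theorem (c < log_b(a), work dominated by leaves), giving O(n^(log_3 16)).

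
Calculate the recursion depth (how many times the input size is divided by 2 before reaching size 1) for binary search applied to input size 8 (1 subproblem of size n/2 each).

For divide and conquer with division factor 2:

Problem sizes at each level:
Level 0: 8
Level 1: 4
Level 2: 2
Level 3: 1

The root is level 0 and the size-1 base case is level 3 (the tree spans levels 0 through 3, i.e. 4 levels counting the root), so the depth is the number of divisions: log_2(8) = 3

The recursion tree depth is log_2(8) = 3. At each level, the problem size is divided by 2, so it takes 3 divisions to reduce to a base case of size 1. The algorithm makes 1 recursive call at each level.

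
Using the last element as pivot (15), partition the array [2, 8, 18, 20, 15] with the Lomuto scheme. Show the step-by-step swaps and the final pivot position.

Lomuto partition with pivot = 15:

Initial array: [2, 8, 18, 20, 15]

arr[0]=2 <= 15: swap with position 0, array becomes [2, 8, 18, 20, 15]
arr[1]=8 <= 15: swap with position 1, array becomes [2, 8, 18, 20, 15]
arr[2]=18 > 15: no swap
arr[3]=20 > 15: no swap

Place pivot at position 2: [2, 8, 15, 20, 18]
Pivot position: 2

After partitioning with pivot 15, the array becomes [2, 8, 15, 20, 18]. The pivot is placed at index 2. All elements to the left of the pivot are <= 15, and all elements to the right are > 15.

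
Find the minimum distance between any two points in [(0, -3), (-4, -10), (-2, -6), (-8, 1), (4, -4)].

Computing all pairwise distances among 5 points:

d((0, -3), (-4, -10)) = 8.0623
d((0, -3), (-2, -6)) = 3.6056 <-- minimum
d((0, -3), (-8, 1)) = 8.9443
d((0, -3), (4, -4)) = 4.1231
d((-4, -10), (-2, -6)) = 4.4721
d((-4, -10), (-8, 1)) = 11.7047
d((-4, -10), (4, -4)) = 10.0
d((-2, -6), (-8, 1)) = 9.2195
d((-2, -6), (4, -4)) = 6.3246
d((-8, 1), (4, -4)) = 13.0

Closest pair: (0, -3) and (-2, -6) with distance 3.6056

The closest pair is (0, -3) and (-2, -6) with Euclidean distance 3.6056. For 5 points, brute-force pairwise comparison is shown above. For large n, the divide-and-conquer algorithm (sort by x, recurse on halves, check the dividing strip) achieves O(n log n).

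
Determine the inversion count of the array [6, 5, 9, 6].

Finding inversions in [6, 5, 9, 6]:

(0, 1): arr[0]=6 > arr[1]=5
(2, 3): arr[2]=9 > arr[3]=6

Total inversions: 2

The array has 2 inversion(s): (0,1), (2,3). Each pair (i,j) satisfies i < j and arr[i] > arr[j].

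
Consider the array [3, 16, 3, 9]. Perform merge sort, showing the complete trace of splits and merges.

Merge sort trace:

Split: [3, 16, 3, 9] -> [3, 16] and [3, 9]
  Split: [3, 16] -> [3] and [16]
  Merge: [3] + [16] -> [3, 16]
  Split: [3, 9] -> [3] and [9]
  Merge: [3] + [9] -> [3, 9]
Merge: [3, 16] + [3, 9] -> [3, 3, 9, 16]

Final sorted array: [3, 3, 9, 16]

The merge sort proceeds by recursively splitting the array and merging sorted halves.
After all merges, the sorted array is [3, 3, 9, 16].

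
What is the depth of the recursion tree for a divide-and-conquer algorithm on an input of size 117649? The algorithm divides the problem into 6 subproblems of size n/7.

For divide and conquer with division factor 7:

Problem sizes at each level:
Level 0: 117649
Level 1: 16807
Level 2: 2401
Level 3: 343
Level 4: 49
Level 5: 7
Level 6: 1

The root is level 0 and the size-1 base case is level 6 (the tree spans levels 0 through 6, i.e. 7 levels counting the root), so the depth is the number of divisions: log_7(117649) = 6

The recursion tree depth is log_7(117649) = 6. At each level, the problem size is divided by 7, so it takes 6 divisions to reduce to a base case of size 1. The algorithm makes 6 recursive calls at each level.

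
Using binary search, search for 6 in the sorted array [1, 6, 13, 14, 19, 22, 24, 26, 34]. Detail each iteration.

Binary search for 6 in [1, 6, 13, 14, 19, 22, 24, 26, 34]:

lo=0, hi=8, mid=4, arr[mid]=19 -> 19 > 6, search left half
lo=0, hi=3, mid=1, arr[mid]=6 -> Found target at index 1!

Binary search finds 6 at index 1 after 2 comparisons. The search repeatedly halves the search space by comparing with the middle element.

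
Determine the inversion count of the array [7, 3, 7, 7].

Finding inversions in [7, 3, 7, 7]:

(0, 1): arr[0]=7 > arr[1]=3

Total inversions: 1

The array has 1 inversion(s): (0,1). Each pair (i,j) satisfies i < j and arr[i] > arr[j].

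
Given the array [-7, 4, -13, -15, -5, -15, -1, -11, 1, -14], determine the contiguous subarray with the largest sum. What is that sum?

Using Kadane's algorithm on [-7, 4, -13, -15, -5, -15, -1, -11, 1, -14]:

Scanning through the array:
Position 1 (value 4): max_ending_here = 4, max_so_far = 4
Position 2 (value -13): max_ending_here = -9, max_so_far = 4
Position 3 (value -15): max_ending_here = -15, max_so_far = 4
Position 4 (value -5): max_ending_here = -5, max_so_far = 4
Position 5 (value -15): max_ending_here = -15, max_so_far = 4
Position 6 (value -1): max_ending_here = -1, max_so_far = 4
Position 7 (value -11): max_ending_here = -11, max_so_far = 4
Position 8 (value 1): max_ending_here = 1, max_so_far = 4
Position 9 (value -14): max_ending_here = -13, max_so_far = 4

Maximum subarray: [4]
Maximum sum: 4

The maximum subarray is [4] with sum 4. This subarray runs from index 1 to index 1.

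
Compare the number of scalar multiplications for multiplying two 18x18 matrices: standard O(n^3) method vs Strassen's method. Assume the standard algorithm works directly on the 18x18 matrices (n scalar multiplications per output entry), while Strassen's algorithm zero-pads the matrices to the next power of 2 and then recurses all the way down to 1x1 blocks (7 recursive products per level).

Matrix multiplication for 18x18 matrices:

Strassen's algorithm requires power-of-2 dimensions. Pad 18x18 to 32x32 (next power of 2).

Standard algorithm: 18^3 = 5832 multiplications
Strassen's algorithm: 7^(log2(32)) = 7^5 = 16807 multiplications
Difference: 5832 - 16807 = -10975 (Strassen uses MORE here due to padding overhead — for small or just-over-power-of-2 n, padding can outweigh the per-level savings)

Standard: 5832 multiplications (18^3). Strassen: 16807 multiplications (7^5, after padding to 32x32). Strassen reduces 8 recursive multiplications to 7 at each level.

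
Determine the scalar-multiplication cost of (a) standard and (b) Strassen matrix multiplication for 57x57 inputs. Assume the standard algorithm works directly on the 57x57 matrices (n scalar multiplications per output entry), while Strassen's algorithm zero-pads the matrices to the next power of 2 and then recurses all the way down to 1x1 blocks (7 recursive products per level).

Matrix multiplication for 57x57 matrices:

Strassen's algorithm requires power-of-2 dimensions. Pad 57x57 to 64x64 (next power of 2).

Standard algorithm: 57^3 = 185193 multiplications
Strassen's algorithm: 7^(log2(64)) = 7^6 = 117649 multiplications
Savings: 185193 - 117649 = 67544 multiplications

Standard: 185193 multiplications (57^3). Strassen: 117649 multiplications (7^6, after padding to 64x64). Strassen reduces 8 recursive multiplications to 7 at each level.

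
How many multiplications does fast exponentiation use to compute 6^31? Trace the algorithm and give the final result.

Computing 6^31 by squaring (build up from 6^1; each line after the first costs one multiplication):

6^1 = 6
6^2 = (6^1)^2 = 6^2 = 36
6^3 = 6 * 6^2 = 6 * 36 = 216
6^6 = (6^3)^2 = 216^2 = 46656
6^7 = 6 * 6^6 = 6 * 46656 = 279936
6^14 = (6^7)^2 = 279936^2 = 78364164096
6^15 = 6 * 6^14 = 6 * 78364164096 = 470184984576
6^30 = (6^15)^2 = 470184984576^2 = 221073919720733357899776
6^31 = 6 * 6^30 = 6 * 221073919720733357899776 = 1326443518324400147398656

Result: 1326443518324400147398656
Multiplications needed: 8 (8 lines after 6^1)

6^31 = 1326443518324400147398656. Using exponentiation by squaring, this requires 8 multiplications. The key idea: if the exponent is even, square the half-power; if odd, multiply by the base once.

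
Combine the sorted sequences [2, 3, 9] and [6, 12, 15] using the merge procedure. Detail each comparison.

Merging process:

Compare 2 vs 6: take 2 from left. Merged: [2]
Compare 3 vs 6: take 3 from left. Merged: [2, 3]
Compare 9 vs 6: take 6 from right. Merged: [2, 3, 6]
Compare 9 vs 12: take 9 from left. Merged: [2, 3, 6, 9]
Append remaining from right: [12, 15]. Merged: [2, 3, 6, 9, 12, 15]

Final merged array: [2, 3, 6, 9, 12, 15]
Total comparisons: 4

The merged array is [2, 3, 6, 9, 12, 15], requiring 4 comparisons. The merge step runs in O(n) time where n is the total number of elements.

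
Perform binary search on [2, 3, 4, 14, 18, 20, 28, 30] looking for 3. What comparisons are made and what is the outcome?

Binary search for 3 in [2, 3, 4, 14, 18, 20, 28, 30]:

lo=0, hi=7, mid=3, arr[mid]=14 -> 14 > 3, search left half
lo=0, hi=2, mid=1, arr[mid]=3 -> Found target at index 1!

Binary search finds 3 at index 1 after 2 comparisons. The search repeatedly halves the search space by comparing with the middle element.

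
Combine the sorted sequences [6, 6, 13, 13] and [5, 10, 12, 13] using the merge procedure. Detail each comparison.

Merging process:

Compare 6 vs 5: take 5 from right. Merged: [5]
Compare 6 vs 10: take 6 from left. Merged: [5, 6]
Compare 6 vs 10: take 6 from left. Merged: [5, 6, 6]
Compare 13 vs 10: take 10 from right. Merged: [5, 6, 6, 10]
Compare 13 vs 12: take 12 from right. Merged: [5, 6, 6, 10, 12]
Compare 13 vs 13: take 13 from left. Merged: [5, 6, 6, 10, 12, 13]
Compare 13 vs 13: take 13 from left. Merged: [5, 6, 6, 10, 12, 13, 13]
Append remaining from right: [13]. Merged: [5, 6, 6, 10, 12, 13, 13, 13]

Final merged array: [5, 6, 6, 10, 12, 13, 13, 13]
Total comparisons: 7

The merged array is [5, 6, 6, 10, 12, 13, 13, 13], requiring 7 comparisons. The merge step runs in O(n) time where n is the total number of elements.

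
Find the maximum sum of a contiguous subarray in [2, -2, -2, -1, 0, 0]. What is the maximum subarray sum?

Using Kadane's algorithm on [2, -2, -2, -1, 0, 0]:

Scanning through the array:
Position 1 (value -2): max_ending_here = 0, max_so_far = 2
Position 2 (value -2): max_ending_here = -2, max_so_far = 2
Position 3 (value -1): max_ending_here = -1, max_so_far = 2
Position 4 (value 0): max_ending_here = 0, max_so_far = 2
Position 5 (value 0): max_ending_here = 0, max_so_far = 2

Maximum subarray: [2]
Maximum sum: 2

The maximum subarray is [2] with sum 2. This subarray runs from index 0 to index 0.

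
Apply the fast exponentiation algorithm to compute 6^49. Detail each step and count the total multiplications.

Computing 6^49 by squaring (build up from 6^1; each line after the first costs one multiplication):

6^1 = 6
6^2 = (6^1)^2 = 6^2 = 36
6^3 = 6 * 6^2 = 6 * 36 = 216
6^6 = (6^3)^2 = 216^2 = 46656
6^12 = (6^6)^2 = 46656^2 = 2176782336
6^24 = (6^12)^2 = 2176782336^2 = 4738381338321616896
6^48 = (6^24)^2 = 4738381338321616896^2 = 22452257707354557240087211123792674816
6^49 = 6 * 6^48 = 6 * 22452257707354557240087211123792674816 = 134713546244127343440523266742756048896

Result: 134713546244127343440523266742756048896
Multiplications needed: 7 (7 lines after 6^1)

6^49 = 134713546244127343440523266742756048896. Using exponentiation by squaring, this requires 7 multiplications. The key idea: if the exponent is even, square the half-power; if odd, multiply by the base once.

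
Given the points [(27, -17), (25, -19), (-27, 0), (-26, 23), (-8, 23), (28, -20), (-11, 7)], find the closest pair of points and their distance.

Computing all pairwise distances among 7 points:

d((27, -17), (25, -19)) = 2.8284 <-- minimum
d((27, -17), (-27, 0)) = 56.6127
d((27, -17), (-26, 23)) = 66.4003
d((27, -17), (-8, 23)) = 53.1507
d((27, -17), (28, -20)) = 3.1623
d((27, -17), (-11, 7)) = 44.9444
d((25, -19), (-27, 0)) = 55.3624
d((25, -19), (-26, 23)) = 66.0681
d((25, -19), (-8, 23)) = 53.4135
d((25, -19), (28, -20)) = 3.1623
d((25, -19), (-11, 7)) = 44.4072
d((-27, 0), (-26, 23)) = 23.0217
d((-27, 0), (-8, 23)) = 29.8329
d((-27, 0), (28, -20)) = 58.5235
d((-27, 0), (-11, 7)) = 17.4642
d((-26, 23), (-8, 23)) = 18.0
d((-26, 23), (28, -20)) = 69.029
d((-26, 23), (-11, 7)) = 21.9317
d((-8, 23), (28, -20)) = 56.0803
d((-8, 23), (-11, 7)) = 16.2788
d((28, -20), (-11, 7)) = 47.4342

Closest pair: (27, -17) and (25, -19) with distance 2.8284

The closest pair is (27, -17) and (25, -19) with Euclidean distance 2.8284. For 7 points, brute-force pairwise comparison is shown above. For large n, the divide-and-conquer algorithm (sort by x, recurse on halves, check the dividing strip) achieves O(n log n).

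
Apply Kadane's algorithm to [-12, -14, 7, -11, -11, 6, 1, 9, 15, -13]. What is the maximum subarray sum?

Using Kadane's algorithm on [-12, -14, 7, -11, -11, 6, 1, 9, 15, -13]:

Scanning through the array:
Position 1 (value -14): max_ending_here = -14, max_so_far = -12
Position 2 (value 7): max_ending_here = 7, max_so_far = 7
Position 3 (value -11): max_ending_here = -4, max_so_far = 7
Position 4 (value -11): max_ending_here = -11, max_so_far = 7
Position 5 (value 6): max_ending_here = 6, max_so_far = 7
Position 6 (value 1): max_ending_here = 7, max_so_far = 7
Position 7 (value 9): max_ending_here = 16, max_so_far = 16
Position 8 (value 15): max_ending_here = 31, max_so_far = 31
Position 9 (value -13): max_ending_here = 18, max_so_far = 31

Maximum subarray: [6, 1, 9, 15]
Maximum sum: 31

The maximum subarray is [6, 1, 9, 15] with sum 31. This subarray runs from index 5 to index 8.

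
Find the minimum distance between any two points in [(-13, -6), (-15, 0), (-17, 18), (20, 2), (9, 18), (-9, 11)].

Computing all pairwise distances among 6 points:

d((-13, -6), (-15, 0)) = 6.3246 <-- minimum
d((-13, -6), (-17, 18)) = 24.3311
d((-13, -6), (20, 2)) = 33.9559
d((-13, -6), (9, 18)) = 32.5576
d((-13, -6), (-9, 11)) = 17.4642
d((-15, 0), (-17, 18)) = 18.1108
d((-15, 0), (20, 2)) = 35.0571
d((-15, 0), (9, 18)) = 30.0
d((-15, 0), (-9, 11)) = 12.53
d((-17, 18), (20, 2)) = 40.3113
d((-17, 18), (9, 18)) = 26.0
d((-17, 18), (-9, 11)) = 10.6301
d((20, 2), (9, 18)) = 19.4165
d((20, 2), (-9, 11)) = 30.3645
d((9, 18), (-9, 11)) = 19.3132

Closest pair: (-13, -6) and (-15, 0) with distance 6.3246

The closest pair is (-13, -6) and (-15, 0) with Euclidean distance 6.3246. For 6 points, brute-force pairwise comparison is shown above. For large n, the divide-and-conquer algorithm (sort by x, recurse on halves, check the dividing strip) achieves O(n log n).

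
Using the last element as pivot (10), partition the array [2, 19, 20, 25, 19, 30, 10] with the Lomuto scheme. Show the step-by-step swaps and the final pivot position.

Lomuto partition with pivot = 10:

Initial array: [2, 19, 20, 25, 19, 30, 10]

arr[0]=2 <= 10: swap with position 0, array becomes [2, 19, 20, 25, 19, 30, 10]
arr[1]=19 > 10: no swap
arr[2]=20 > 10: no swap
arr[3]=25 > 10: no swap
arr[4]=19 > 10: no swap
arr[5]=30 > 10: no swap

Place pivot at position 1: [2, 10, 20, 25, 19, 30, 19]
Pivot position: 1

After partitioning with pivot 10, the array becomes [2, 10, 20, 25, 19, 30, 19]. The pivot is placed at index 1. All elements to the left of the pivot are <= 10, and all elements to the right are > 10.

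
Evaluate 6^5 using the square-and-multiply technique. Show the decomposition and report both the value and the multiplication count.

Computing 6^5 by squaring (build up from 6^1; each line after the first costs one multiplication):

6^1 = 6
6^2 = (6^1)^2 = 6^2 = 36
6^4 = (6^2)^2 = 36^2 = 1296
6^5 = 6 * 6^4 = 6 * 1296 = 7776

Result: 7776
Multiplications needed: 3 (3 lines after 6^1)

6^5 = 7776. Using exponentiation by squaring, this requires 3 multiplications. The key idea: if the exponent is even, square the half-power; if odd, multiply by the base once.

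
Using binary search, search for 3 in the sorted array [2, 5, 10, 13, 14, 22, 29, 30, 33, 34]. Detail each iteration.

Binary search for 3 in [2, 5, 10, 13, 14, 22, 29, 30, 33, 34]:

lo=0, hi=9, mid=4, arr[mid]=14 -> 14 > 3, search left half
lo=0, hi=3, mid=1, arr[mid]=5 -> 5 > 3, search left half
lo=0, hi=0, mid=0, arr[mid]=2 -> 2 < 3, search right half
lo=1 > hi=0, target 3 not found

Binary search determines that 3 is not in the array after 3 comparisons. The search space was exhausted without finding the target.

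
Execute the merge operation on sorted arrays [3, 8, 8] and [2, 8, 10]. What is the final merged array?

Merging process:

Compare 3 vs 2: take 2 from right. Merged: [2]
Compare 3 vs 8: take 3 from left. Merged: [2, 3]
Compare 8 vs 8: take 8 from left. Merged: [2, 3, 8]
Compare 8 vs 8: take 8 from left. Merged: [2, 3, 8, 8]
Append remaining from right: [8, 10]. Merged: [2, 3, 8, 8, 8, 10]

Final merged array: [2, 3, 8, 8, 8, 10]
Total comparisons: 4

The merged array is [2, 3, 8, 8, 8, 10], requiring 4 comparisons. The merge step runs in O(n) time where n is the total number of elements.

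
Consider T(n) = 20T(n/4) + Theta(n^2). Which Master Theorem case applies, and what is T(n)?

Master Theorem for T(n) = 20T(n/4) + O(n^2):

a = 20, b = 4, c = 2
log_b(a) = log_4(20) = 2.1610

Case 1: c = 2 < log_4(20) = 2.1610
T(n) = O(n^(log_4 20))

For T(n) = 20T(n/4) + O(n^2): log_4(20) = 2.1610. This is Case 1 of the Master Theorem (c < log_b(a), work dominated by leaves), giving O(n^(log_4 20)).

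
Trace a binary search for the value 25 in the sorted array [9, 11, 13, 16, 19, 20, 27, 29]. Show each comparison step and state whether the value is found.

Binary search for 25 in [9, 11, 13, 16, 19, 20, 27, 29]:

lo=0, hi=7, mid=3, arr[mid]=16 -> 16 < 25, search right half
lo=4, hi=7, mid=5, arr[mid]=20 -> 20 < 25, search right half
lo=6, hi=7, mid=6, arr[mid]=27 -> 27 > 25, search left half
lo=6 > hi=5, target 25 not found

Binary search determines that 25 is not in the array after 3 comparisons. The search space was exhausted without finding the target.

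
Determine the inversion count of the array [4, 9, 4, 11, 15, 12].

Finding inversions in [4, 9, 4, 11, 15, 12]:

(1, 2): arr[1]=9 > arr[2]=4
(4, 5): arr[4]=15 > arr[5]=12

Total inversions: 2

The array has 2 inversion(s): (1,2), (4,5). Each pair (i,j) satisfies i < j and arr[i] > arr[j].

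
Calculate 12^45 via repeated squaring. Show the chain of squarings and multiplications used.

Computing 12^45 by squaring (build up from 12^1; each line after the first costs one multiplication):

12^1 = 12
12^2 = (12^1)^2 = 12^2 = 144
12^4 = (12^2)^2 = 144^2 = 20736
12^5 = 12 * 12^4 = 12 * 20736 = 248832
12^10 = (12^5)^2 = 248832^2 = 61917364224
12^11 = 12 * 12^10 = 12 * 61917364224 = 743008370688
12^22 = (12^11)^2 = 743008370688^2 = 552061438912436417593344
12^44 = (12^22)^2 = 552061438912436417593344^2 = 304771832334069766392840191887919236168953102336
12^45 = 12 * 12^44 = 12 * 304771832334069766392840191887919236168953102336 = 3657261988008837196714082302655030834027437228032

Result: 3657261988008837196714082302655030834027437228032
Multiplications needed: 8 (8 lines after 12^1)

12^45 = 3657261988008837196714082302655030834027437228032. Using exponentiation by squaring, this requires 8 multiplications. The key idea: if the exponent is even, square the half-power; if odd, multiply by the base once.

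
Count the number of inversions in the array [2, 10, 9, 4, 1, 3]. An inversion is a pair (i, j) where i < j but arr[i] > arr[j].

Finding inversions in [2, 10, 9, 4, 1, 3]:

(0, 4): arr[0]=2 > arr[4]=1
(1, 2): arr[1]=10 > arr[2]=9
(1, 3): arr[1]=10 > arr[3]=4
(1, 4): arr[1]=10 > arr[4]=1
(1, 5): arr[1]=10 > arr[5]=3
(2, 3): arr[2]=9 > arr[3]=4
(2, 4): arr[2]=9 > arr[4]=1
(2, 5): arr[2]=9 > arr[5]=3
(3, 4): arr[3]=4 > arr[4]=1
(3, 5): arr[3]=4 > arr[5]=3

Total inversions: 10

The array has 10 inversion(s): (0,4), (1,2), (1,3), (1,4), (1,5), (2,3), (2,4), (2,5), (3,4), (3,5). Each pair (i,j) satisfies i < j and arr[i] > arr[j].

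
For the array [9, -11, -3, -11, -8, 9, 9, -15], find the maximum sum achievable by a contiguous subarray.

Using Kadane's algorithm on [9, -11, -3, -11, -8, 9, 9, -15]:

Scanning through the array:
Position 1 (value -11): max_ending_here = -2, max_so_far = 9
Position 2 (value -3): max_ending_here = -3, max_so_far = 9
Position 3 (value -11): max_ending_here = -11, max_so_far = 9
Position 4 (value -8): max_ending_here = -8, max_so_far = 9
Position 5 (value 9): max_ending_here = 9, max_so_far = 9
Position 6 (value 9): max_ending_here = 18, max_so_far = 18
Position 7 (value -15): max_ending_here = 3, max_so_far = 18

Maximum subarray: [9, 9]
Maximum sum: 18

The maximum subarray is [9, 9] with sum 18. This subarray runs from index 5 to index 6.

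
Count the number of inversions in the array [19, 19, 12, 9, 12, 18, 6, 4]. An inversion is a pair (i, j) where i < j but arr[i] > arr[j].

Finding inversions in [19, 19, 12, 9, 12, 18, 6, 4]:

(0, 2): arr[0]=19 > arr[2]=12
(0, 3): arr[0]=19 > arr[3]=9
(0, 4): arr[0]=19 > arr[4]=12
(0, 5): arr[0]=19 > arr[5]=18
(0, 6): arr[0]=19 > arr[6]=6
(0, 7): arr[0]=19 > arr[7]=4
(1, 2): arr[1]=19 > arr[2]=12
(1, 3): arr[1]=19 > arr[3]=9
(1, 4): arr[1]=19 > arr[4]=12
(1, 5): arr[1]=19 > arr[5]=18
(1, 6): arr[1]=19 > arr[6]=6
(1, 7): arr[1]=19 > arr[7]=4
(2, 3): arr[2]=12 > arr[3]=9
(2, 6): arr[2]=12 > arr[6]=6
(2, 7): arr[2]=12 > arr[7]=4
(3, 6): arr[3]=9 > arr[6]=6
(3, 7): arr[3]=9 > arr[7]=4
(4, 6): arr[4]=12 > arr[6]=6
(4, 7): arr[4]=12 > arr[7]=4
(5, 6): arr[5]=18 > arr[6]=6
(5, 7): arr[5]=18 > arr[7]=4
(6, 7): arr[6]=6 > arr[7]=4

Total inversions: 22

The array has 22 inversion(s): (0,2), (0,3), (0,4), (0,5), (0,6), (0,7), (1,2), (1,3), (1,4), (1,5), (1,6), (1,7), (2,3), (2,6), (2,7), (3,6), (3,7), (4,6), (4,7), (5,6), (5,7), (6,7). Each pair (i,j) satisfies i < j and arr[i] > arr[j].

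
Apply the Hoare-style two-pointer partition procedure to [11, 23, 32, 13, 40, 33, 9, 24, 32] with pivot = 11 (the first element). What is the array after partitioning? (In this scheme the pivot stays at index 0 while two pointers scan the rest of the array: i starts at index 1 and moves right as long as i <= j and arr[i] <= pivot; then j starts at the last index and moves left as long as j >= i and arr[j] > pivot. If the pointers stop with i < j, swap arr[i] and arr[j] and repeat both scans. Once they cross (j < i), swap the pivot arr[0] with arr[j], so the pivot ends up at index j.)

Hoare-style two-pointer partition with pivot = 11:

Initial array: [11, 23, 32, 13, 40, 33, 9, 24, 32]

Pointers start at i = 1, j = 8.
i stops at index 1 (arr[1]=23 > 11), j stops at index 6 (arr[6]=9 <= 11): swap arr[1] and arr[6], array becomes [11, 9, 32, 13, 40, 33, 23, 24, 32]
i ends at 2, j ends at 1: the pointers have crossed (j < i), so scanning stops.

Swap pivot arr[0] with arr[1] to place pivot at position 1: [9, 11, 32, 13, 40, 33, 23, 24, 32]
Pivot position: 1

After partitioning with pivot 11, the array becomes [9, 11, 32, 13, 40, 33, 23, 24, 32]. The pivot is placed at index 1. All elements to the left of the pivot are <= 11, and all elements to the right are > 11.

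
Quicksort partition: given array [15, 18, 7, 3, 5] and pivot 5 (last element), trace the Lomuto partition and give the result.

Lomuto partition with pivot = 5:

Initial array: [15, 18, 7, 3, 5]

arr[0]=15 > 5: no swap
arr[1]=18 > 5: no swap
arr[2]=7 > 5: no swap
arr[3]=3 <= 5: swap with position 0, array becomes [3, 18, 7, 15, 5]

Place pivot at position 1: [3, 5, 7, 15, 18]
Pivot position: 1

After partitioning with pivot 5, the array becomes [3, 5, 7, 15, 18]. The pivot is placed at index 1. All elements to the left of the pivot are <= 5, and all elements to the right are > 5.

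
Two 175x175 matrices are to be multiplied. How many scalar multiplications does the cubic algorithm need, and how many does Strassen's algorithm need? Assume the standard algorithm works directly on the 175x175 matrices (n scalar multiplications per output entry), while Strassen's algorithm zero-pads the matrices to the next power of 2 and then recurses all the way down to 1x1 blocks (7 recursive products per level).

Matrix multiplication for 175x175 matrices:

Strassen's algorithm requires power-of-2 dimensions. Pad 175x175 to 256x256 (next power of 2).

Standard algorithm: 175^3 = 5359375 multiplications
Strassen's algorithm: 7^(log2(256)) = 7^8 = 5764801 multiplications
Difference: 5359375 - 5764801 = -405426 (Strassen uses MORE here due to padding overhead — for small or just-over-power-of-2 n, padding can outweigh the per-level savings)

Standard: 5359375 multiplications (175^3). Strassen: 5764801 multiplications (7^8, after padding to 256x256). Strassen reduces 8 recursive multiplications to 7 at each level.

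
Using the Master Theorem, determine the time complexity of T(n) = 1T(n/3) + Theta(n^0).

Master Theorem for T(n) = 1T(n/3) + O(n^0):

a = 1, b = 3, c = 0
log_b(a) = log_3(1) = 0.0000

Case 2: c = 0 = log_3(1) = 0.0000
T(n) = O(n^0 log n) = O(log n)

For T(n) = 1T(n/3) + O(n^0): log_3(1) = 0.0000. This is Case 2 of the Master Theorem (c = log_b(a), equal work at all levels), giving O(log n).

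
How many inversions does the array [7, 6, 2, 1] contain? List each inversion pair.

Finding inversions in [7, 6, 2, 1]:

(0, 1): arr[0]=7 > arr[1]=6
(0, 2): arr[0]=7 > arr[2]=2
(0, 3): arr[0]=7 > arr[3]=1
(1, 2): arr[1]=6 > arr[2]=2
(1, 3): arr[1]=6 > arr[3]=1
(2, 3): arr[2]=2 > arr[3]=1

Total inversions: 6

The array has 6 inversion(s): (0,1), (0,2), (0,3), (1,2), (1,3), (2,3). Each pair (i,j) satisfies i < j and arr[i] > arr[j].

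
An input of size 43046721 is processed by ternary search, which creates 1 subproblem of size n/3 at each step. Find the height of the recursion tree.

For divide and conquer with division factor 3:

Problem sizes at each level:
Level 0: 43046721
Level 1: 14348907
Level 2: 4782969
Level 3: 1594323
Level 4: 531441
Level 5: 177147
Level 6: 59049
Level 7: 19683
Level 8: 6561
Level 9: 2187
Level 10: 729
Level 11: 243
Level 12: 81
Level 13: 27
Level 14: 9
Level 15: 3
Level 16: 1

The root is level 0 and the size-1 base case is level 16 (the tree spans levels 0 through 16, i.e. 17 levels counting the root), so the depth is the number of divisions: log_3(43046721) = 16

The recursion tree depth is log_3(43046721) = 16. At each level, the problem size is divided by 3, so it takes 16 divisions to reduce to a base case of size 1. The algorithm makes 1 recursive call at each level.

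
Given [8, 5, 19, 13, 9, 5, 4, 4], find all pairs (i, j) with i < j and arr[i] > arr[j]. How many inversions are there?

Finding inversions in [8, 5, 19, 13, 9, 5, 4, 4]:

(0, 1): arr[0]=8 > arr[1]=5
(0, 5): arr[0]=8 > arr[5]=5
(0, 6): arr[0]=8 > arr[6]=4
(0, 7): arr[0]=8 > arr[7]=4
(1, 6): arr[1]=5 > arr[6]=4
(1, 7): arr[1]=5 > arr[7]=4
(2, 3): arr[2]=19 > arr[3]=13
(2, 4): arr[2]=19 > arr[4]=9
(2, 5): arr[2]=19 > arr[5]=5
(2, 6): arr[2]=19 > arr[6]=4
(2, 7): arr[2]=19 > arr[7]=4
(3, 4): arr[3]=13 > arr[4]=9
(3, 5): arr[3]=13 > arr[5]=5
(3, 6): arr[3]=13 > arr[6]=4
(3, 7): arr[3]=13 > arr[7]=4
(4, 5): arr[4]=9 > arr[5]=5
(4, 6): arr[4]=9 > arr[6]=4
(4, 7): arr[4]=9 > arr[7]=4
(5, 6): arr[5]=5 > arr[6]=4
(5, 7): arr[5]=5 > arr[7]=4

Total inversions: 20

The array has 20 inversion(s): (0,1), (0,5), (0,6), (0,7), (1,6), (1,7), (2,3), (2,4), (2,5), (2,6), (2,7), (3,4), (3,5), (3,6), (3,7), (4,5), (4,6), (4,7), (5,6), (5,7). Each pair (i,j) satisfies i < j and arr[i] > arr[j].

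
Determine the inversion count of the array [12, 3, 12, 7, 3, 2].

Finding inversions in [12, 3, 12, 7, 3, 2]:

(0, 1): arr[0]=12 > arr[1]=3
(0, 3): arr[0]=12 > arr[3]=7
(0, 4): arr[0]=12 > arr[4]=3
(0, 5): arr[0]=12 > arr[5]=2
(1, 5): arr[1]=3 > arr[5]=2
(2, 3): arr[2]=12 > arr[3]=7
(2, 4): arr[2]=12 > arr[4]=3
(2, 5): arr[2]=12 > arr[5]=2
(3, 4): arr[3]=7 > arr[4]=3
(3, 5): arr[3]=7 > arr[5]=2
(4, 5): arr[4]=3 > arr[5]=2

Total inversions: 11

The array has 11 inversion(s): (0,1), (0,3), (0,4), (0,5), (1,5), (2,3), (2,4), (2,5), (3,4), (3,5), (4,5). Each pair (i,j) satisfies i < j and arr[i] > arr[j].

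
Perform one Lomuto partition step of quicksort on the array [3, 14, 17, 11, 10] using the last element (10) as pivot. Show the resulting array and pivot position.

Lomuto partition with pivot = 10:

Initial array: [3, 14, 17, 11, 10]

arr[0]=3 <= 10: swap with position 0, array becomes [3, 14, 17, 11, 10]
arr[1]=14 > 10: no swap
arr[2]=17 > 10: no swap
arr[3]=11 > 10: no swap

Place pivot at position 1: [3, 10, 17, 11, 14]
Pivot position: 1

After partitioning with pivot 10, the array becomes [3, 10, 17, 11, 14]. The pivot is placed at index 1. All elements to the left of the pivot are <= 10, and all elements to the right are > 10.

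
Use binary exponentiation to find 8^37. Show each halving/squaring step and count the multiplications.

Computing 8^37 by squaring (build up from 8^1; each line after the first costs one multiplication):

8^1 = 8
8^2 = (8^1)^2 = 8^2 = 64
8^4 = (8^2)^2 = 64^2 = 4096
8^8 = (8^4)^2 = 4096^2 = 16777216
8^9 = 8 * 8^8 = 8 * 16777216 = 134217728
8^18 = (8^9)^2 = 134217728^2 = 18014398509481984
8^36 = (8^18)^2 = 18014398509481984^2 = 324518553658426726783156020576256
8^37 = 8 * 8^36 = 8 * 324518553658426726783156020576256 = 2596148429267413814265248164610048

Result: 2596148429267413814265248164610048
Multiplications needed: 7 (7 lines after 8^1)

8^37 = 2596148429267413814265248164610048. Using exponentiation by squaring, this requires 7 multiplications. The key idea: if the exponent is even, square the half-power; if odd, multiply by the base once.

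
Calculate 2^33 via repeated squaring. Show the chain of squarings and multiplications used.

Computing 2^33 by squaring (build up from 2^1; each line after the first costs one multiplication):

2^1 = 2
2^2 = (2^1)^2 = 2^2 = 4
2^4 = (2^2)^2 = 4^2 = 16
2^8 = (2^4)^2 = 16^2 = 256
2^16 = (2^8)^2 = 256^2 = 65536
2^32 = (2^16)^2 = 65536^2 = 4294967296
2^33 = 2 * 2^32 = 2 * 4294967296 = 8589934592

Result: 8589934592
Multiplications needed: 6 (6 lines after 2^1)

2^33 = 8589934592. Using exponentiation by squaring, this requires 6 multiplications. The key idea: if the exponent is even, square the half-power; if odd, multiply by the base once.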